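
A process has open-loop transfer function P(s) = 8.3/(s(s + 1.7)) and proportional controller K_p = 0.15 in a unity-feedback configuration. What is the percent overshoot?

The closed-loop denominator s² + 1.7s + 1.245 gives ω_n = √1.245 = 1.116 and ζ = 1.7/(2ω_n) = 0.7618.
%OS = 100·exp(−πζ/√(1−ζ²)) = 100·exp(−π·0.7618/√0.4197) = 2.49%.

2.49%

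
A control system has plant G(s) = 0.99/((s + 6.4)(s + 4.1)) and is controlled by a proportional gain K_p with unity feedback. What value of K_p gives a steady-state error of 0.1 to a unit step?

Steady-state error for a unit step on this type-0 loop is 1/(1 + K_p·G(0)).
G(0) = 0.03773. Require 1/(1 + K_p·0.03773) = 0.1, so 1 + 0.03773·K_p = 10.
K_p = (10 − 1)/0.03773 = 239.

K_p = 239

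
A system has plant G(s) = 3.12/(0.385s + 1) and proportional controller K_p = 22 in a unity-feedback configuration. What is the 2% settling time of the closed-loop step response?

Closed loop: T(s) = K_p·G/(1+K_p·G) = 68.64/(0.385s + 1 + 68.64), with pole at s = −(1 + 68.64)/0.385 = −180.9.
τ = 1/180.9 = 0.005528 s, so 2% settling time ≈ 4τ = 0.0221 s.

T_s ≈ 0.0221 s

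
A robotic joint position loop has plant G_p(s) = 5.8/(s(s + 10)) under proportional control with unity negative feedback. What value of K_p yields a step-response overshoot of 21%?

From %OS = 100·exp(−πζ/√(1−ζ²)) = 21%, ζ = −ln(0.21)/√(π²+ln²(0.21)) = 0.4449.
Characteristic equation s² + 10s + 5.8K_p = 0 gives ζ = 10/(2√(5.8K_p)).
Setting ζ = 0.4449: √(5.8K_p) = 10/(2·0.4449) = 11.24, so K_p = 126.3/5.8 = 21.8.

K_p = 21.8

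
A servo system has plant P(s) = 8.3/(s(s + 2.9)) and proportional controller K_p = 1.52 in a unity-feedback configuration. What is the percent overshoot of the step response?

The closed-loop denominator s² + 2.9s + 12.62 gives ω_n = √12.62 = 3.552 and ζ = 2.9/(2ω_n) = 0.4082.
%OS = 100·exp(−πζ/√(1−ζ²)) = 100·exp(−π·0.4082/√0.8333) = 24.5%.

24.5%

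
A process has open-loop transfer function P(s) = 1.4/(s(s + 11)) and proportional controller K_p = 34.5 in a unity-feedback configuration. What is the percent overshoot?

The closed-loop denominator s² + 11s + 48.3 gives ω_n = √48.3 = 6.95 and ζ = 11/(2ω_n) = 0.7914.
%OS = 100·exp(−πζ/√(1−ζ²)) = 100·exp(−π·0.7914/√0.3737) = 1.71%.

1.71%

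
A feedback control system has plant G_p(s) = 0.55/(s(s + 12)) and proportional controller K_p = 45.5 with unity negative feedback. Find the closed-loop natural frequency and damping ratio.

The closed-loop denominator is s(s+12) + 45.5·0.55 = s² + 12s + 25.03.
So ω_n² = 25.03 ⇒ ω_n = 5.002 rad/s, and ζ = 12/(2ω_n) = 1.2.

ω_n = 5 rad/s, ζ = 1.2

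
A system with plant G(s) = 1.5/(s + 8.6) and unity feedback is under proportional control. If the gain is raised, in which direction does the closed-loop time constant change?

Closed-loop pole is at s = −(8.6+K_p·1.5); larger K_p moves it further left, so τ = 1/(8.6+K_p·1.5) decreases.

decrease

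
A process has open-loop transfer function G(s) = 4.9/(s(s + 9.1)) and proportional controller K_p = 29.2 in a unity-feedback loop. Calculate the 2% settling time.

T_s ≈ 0.879 s

From 1 + K_pG(s) = 0: s² + 9.1s + 143.1 = 0 ⇒ ω_n = 11.96, ζ = 0.3804.
2% settling time T_s ≈ 4/(ζω_n) = 4/4.55 = 0.879 s.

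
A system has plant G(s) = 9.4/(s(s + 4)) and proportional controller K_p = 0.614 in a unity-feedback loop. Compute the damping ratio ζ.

ζ = 0.832

1 + K_p·G(s) = 0 gives s² + 4s + 5.772 = 0.
Matching s² + 2ζω_n s + ω_n²: ω_n = √5.772 = 2.402 rad/s and 2ζω_n = 4, so ζ = 4/(2·2.402) = 0.832.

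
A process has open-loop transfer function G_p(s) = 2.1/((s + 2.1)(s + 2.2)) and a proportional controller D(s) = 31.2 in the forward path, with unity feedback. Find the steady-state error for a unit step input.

The loop is type 0. Static position error constant K_pos = D(0)·G_p(0) = 31.2·0.4545 = 14.18.
Steady-state error to a unit step: e_ss = 1/(1+K_pos) = 1/15.18 = 0.0659.

0.0659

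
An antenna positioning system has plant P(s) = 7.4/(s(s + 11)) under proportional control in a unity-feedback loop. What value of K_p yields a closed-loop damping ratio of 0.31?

K_p = 42.5

Closed-loop characteristic equation: s² + 11s + K_p·7.4 = 0.
So ω_n = √(7.4K_p) and 2ζω_n = 11, giving ζ = 11/(2√(7.4K_p)).
Setting ζ = 0.31: √(7.4K_p) = 11/(2·0.31) = 17.74, so K_p = 314.8/7.4 = 42.5.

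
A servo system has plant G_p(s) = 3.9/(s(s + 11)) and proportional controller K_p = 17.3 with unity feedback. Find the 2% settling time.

T_s ≈ 0.727 s

The closed-loop denominator s² + 11s + 67.47 gives ω_n = √67.47 = 8.214 and ζ = 11/(2ω_n) = 0.6696.
2% settling time T_s ≈ 4/(ζω_n) = 4/5.5 = 0.727 s.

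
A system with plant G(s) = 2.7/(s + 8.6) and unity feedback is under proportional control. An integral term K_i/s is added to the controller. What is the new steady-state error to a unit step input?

0

Adding integral action puts a pole at s = 0 in the forward path, raising the system type to 1; a type-1 loop has zero steady-state error to a step.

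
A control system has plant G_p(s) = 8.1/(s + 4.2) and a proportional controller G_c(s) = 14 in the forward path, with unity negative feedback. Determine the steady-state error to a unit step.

0.0357

The loop is type 0. Static position error constant K_pos = G_c(0)·G_p(0) = 14·1.929 = 27.
Steady-state error to a unit step: e_ss = 1/(1+K_pos) = 1/28 = 0.0357.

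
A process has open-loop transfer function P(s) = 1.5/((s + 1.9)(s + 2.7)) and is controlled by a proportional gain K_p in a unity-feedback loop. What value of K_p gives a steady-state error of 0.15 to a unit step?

K_p = 19.4

Steady-state error for a unit step on this type-0 loop is 1/(1 + K_p·P(0)).
P(0) = 0.2924. Require 1/(1 + K_p·0.2924) = 0.15, so 1 + 0.2924·K_p = 6.667.
K_p = (6.667 − 1)/0.2924 = 19.4.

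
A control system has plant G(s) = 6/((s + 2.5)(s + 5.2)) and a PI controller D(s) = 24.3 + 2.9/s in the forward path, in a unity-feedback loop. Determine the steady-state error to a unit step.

0

The open loop D(s)G(s) has a pole at the origin (type 1), so the static position error constant is infinite and e_ss = 1/(1+∞) = 0.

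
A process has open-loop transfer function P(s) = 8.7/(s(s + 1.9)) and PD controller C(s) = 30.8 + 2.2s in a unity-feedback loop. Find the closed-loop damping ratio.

ζ = 0.643

Forward path: (30.8 + 2.2s)·8.7/(s(s+1.9)). The closed-loop characteristic equation is s² + (1.9 + 8.7·2.2)s + 8.7·30.8 = 0.
That is s² + 21.04s + 268 = 0, so ω_n = 16.37 rad/s and ζ = 21.04/(2·16.37) = 0.6427.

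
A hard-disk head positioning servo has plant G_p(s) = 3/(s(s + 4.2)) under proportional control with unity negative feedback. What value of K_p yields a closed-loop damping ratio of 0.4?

Closed-loop characteristic equation: s² + 4.2s + K_p·3 = 0.
So ω_n = √(3K_p) and 2ζω_n = 4.2, giving ζ = 4.2/(2√(3K_p)).
Setting ζ = 0.4: √(3K_p) = 4.2/(2·0.4) = 5.25, so K_p = 27.56/3 = 9.19.

K_p = 9.19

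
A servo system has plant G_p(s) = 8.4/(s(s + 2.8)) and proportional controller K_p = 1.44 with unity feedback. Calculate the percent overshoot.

25.1%

Closed-loop characteristic equation: s² + 2.8s + 12.1 = 0, so ω_n = 3.478 rad/s and ζ = 2.8/(2·3.478) = 0.4025.
%OS = 100·exp(−πζ/√(1−ζ²)) = 100·exp(−π·0.4025/√0.838) = 25.1%.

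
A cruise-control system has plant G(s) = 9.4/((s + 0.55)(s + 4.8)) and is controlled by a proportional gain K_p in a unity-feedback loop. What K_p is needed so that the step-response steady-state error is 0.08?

The loop is type 0, so e_ss(step) = 1/(1 + K_pos) with K_pos = K_p·G(0).
G(0) = 3.561. Require 1/(1 + K_p·3.561) = 0.08, so 1 + 3.561·K_p = 12.5.
K_p = (12.5 − 1)/3.561 = 3.23.

K_p = 3.23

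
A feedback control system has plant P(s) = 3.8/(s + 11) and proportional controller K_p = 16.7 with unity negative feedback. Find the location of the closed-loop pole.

s = -74.46

Closed-loop transfer function: T(s) = K_p·P(s)/(1 + K_p·P(s)) = 63.46/(s + 11 + 63.46) = 63.46/(s + 74.46).
The closed-loop pole is at s = −74.46.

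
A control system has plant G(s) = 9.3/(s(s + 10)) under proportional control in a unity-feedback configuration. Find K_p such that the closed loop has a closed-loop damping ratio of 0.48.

Closed-loop characteristic equation: s² + 10s + K_p·9.3 = 0.
So ω_n = √(9.3K_p) and 2ζω_n = 10, giving ζ = 10/(2√(9.3K_p)).
Setting ζ = 0.48: √(9.3K_p) = 10/(2·0.48) = 10.42, so K_p = 108.5/9.3 = 11.7.

K_p = 11.7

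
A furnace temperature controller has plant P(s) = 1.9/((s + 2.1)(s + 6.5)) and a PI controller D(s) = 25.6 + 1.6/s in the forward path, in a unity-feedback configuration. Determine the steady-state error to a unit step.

The open loop D(s)P(s) has a pole at the origin (type 1), so the static position error constant is infinite and e_ss = 1/(1+∞) = 0.

0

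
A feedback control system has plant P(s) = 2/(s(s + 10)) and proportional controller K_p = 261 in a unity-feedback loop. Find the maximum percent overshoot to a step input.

49.4%

From 1 + K_pP(s) = 0: s² + 10s + 522 = 0 ⇒ ω_n = 22.85, ζ = 0.2188.
%OS = 100·exp(−πζ/√(1−ζ²)) = 100·exp(−π·0.2188/√0.9521) = 49.4%.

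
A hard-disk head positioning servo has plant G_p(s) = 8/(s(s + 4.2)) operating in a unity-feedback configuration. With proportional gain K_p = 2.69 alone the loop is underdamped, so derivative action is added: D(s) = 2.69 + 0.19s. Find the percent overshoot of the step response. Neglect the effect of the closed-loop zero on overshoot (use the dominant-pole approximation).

8.54%

Forward path: (2.69 + 0.19s)·8/(s(s+4.2)). The closed-loop characteristic equation is s² + (4.2 + 8·0.19)s + 8·2.69 = 0.
That is s² + 5.72s + 21.52 = 0, so ω_n = 4.639 rad/s and ζ = 5.72/(2·4.639) = 0.6165.
%OS = 100·exp(−πζ/√(1−ζ²)) = 8.54%.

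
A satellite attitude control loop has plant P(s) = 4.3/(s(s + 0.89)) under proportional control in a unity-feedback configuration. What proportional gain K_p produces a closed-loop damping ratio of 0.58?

K_p = 0.137

Closed-loop characteristic equation: s² + 0.89s + K_p·4.3 = 0.
So ω_n = √(4.3K_p) and 2ζω_n = 0.89, giving ζ = 0.89/(2√(4.3K_p)).
Setting ζ = 0.58: √(4.3K_p) = 0.89/(2·0.58) = 0.7672, so K_p = 0.5887/4.3 = 0.137.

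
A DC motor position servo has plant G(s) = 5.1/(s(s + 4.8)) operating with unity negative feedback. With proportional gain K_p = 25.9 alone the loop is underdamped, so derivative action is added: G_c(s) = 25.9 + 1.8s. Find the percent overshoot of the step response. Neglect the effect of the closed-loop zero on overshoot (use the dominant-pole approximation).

Forward path: (25.9 + 1.8s)·5.1/(s(s+4.8)). The closed-loop characteristic equation is s² + (4.8 + 5.1·1.8)s + 5.1·25.9 = 0.
That is s² + 13.98s + 132.1 = 0, so ω_n = 11.49 rad/s and ζ = 13.98/(2·11.49) = 0.6082.
%OS = 100·exp(−πζ/√(1−ζ²)) = 9.01%.

9.01%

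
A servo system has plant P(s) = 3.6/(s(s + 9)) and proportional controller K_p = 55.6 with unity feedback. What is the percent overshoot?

34.9%

From 1 + K_pP(s) = 0: s² + 9s + 200.2 = 0 ⇒ ω_n = 14.15, ζ = 0.3181.
%OS = 100·exp(−πζ/√(1−ζ²)) = 100·exp(−π·0.3181/√0.8988) = 34.9%.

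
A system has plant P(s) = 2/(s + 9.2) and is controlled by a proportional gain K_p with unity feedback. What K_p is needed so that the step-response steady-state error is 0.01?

Steady-state error for a unit step on this type-0 loop is 1/(1 + K_p·P(0)).
P(0) = 0.2174. Require 1/(1 + K_p·0.2174) = 0.01, so 1 + 0.2174·K_p = 100.
K_p = (100 − 1)/0.2174 = 455.

K_p = 455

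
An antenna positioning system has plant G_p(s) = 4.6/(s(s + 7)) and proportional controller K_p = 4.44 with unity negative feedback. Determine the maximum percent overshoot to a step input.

Closed-loop characteristic equation: s² + 7s + 20.42 = 0, so ω_n = 4.519 rad/s and ζ = 7/(2·4.519) = 0.7745.
%OS = 100·exp(−πζ/√(1−ζ²)) = 100·exp(−π·0.7745/√0.4002) = 2.14%.

2.14%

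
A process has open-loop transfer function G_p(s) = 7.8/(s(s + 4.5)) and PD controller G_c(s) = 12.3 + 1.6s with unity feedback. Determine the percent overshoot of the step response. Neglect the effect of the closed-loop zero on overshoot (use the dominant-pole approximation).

Forward path: (12.3 + 1.6s)·7.8/(s(s+4.5)). The closed-loop characteristic equation is s² + (4.5 + 7.8·1.6)s + 7.8·12.3 = 0.
That is s² + 16.98s + 95.94 = 0, so ω_n = 9.795 rad/s and ζ = 16.98/(2·9.795) = 0.8668.
%OS = 100·exp(−πζ/√(1−ζ²)) = 0.425%.

0.425%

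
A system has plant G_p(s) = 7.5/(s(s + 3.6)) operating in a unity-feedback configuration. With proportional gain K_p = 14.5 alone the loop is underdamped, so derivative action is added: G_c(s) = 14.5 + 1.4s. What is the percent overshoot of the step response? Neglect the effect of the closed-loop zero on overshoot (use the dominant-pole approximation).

5.6%

Forward path: (14.5 + 1.4s)·7.5/(s(s+3.6)). The closed-loop characteristic equation is s² + (3.6 + 7.5·1.4)s + 7.5·14.5 = 0.
That is s² + 14.1s + 108.8 = 0, so ω_n = 10.43 rad/s and ζ = 14.1/(2·10.43) = 0.676.
%OS = 100·exp(−πζ/√(1−ζ²)) = 5.6%.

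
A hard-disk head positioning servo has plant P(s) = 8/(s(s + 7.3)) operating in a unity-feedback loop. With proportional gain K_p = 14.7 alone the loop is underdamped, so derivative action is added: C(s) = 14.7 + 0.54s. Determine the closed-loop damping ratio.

Forward path: (14.7 + 0.54s)·8/(s(s+7.3)). The closed-loop characteristic equation is s² + (7.3 + 8·0.54)s + 8·14.7 = 0.
That is s² + 11.62s + 117.6 = 0, so ω_n = 10.84 rad/s and ζ = 11.62/(2·10.84) = 0.5358.

ζ = 0.536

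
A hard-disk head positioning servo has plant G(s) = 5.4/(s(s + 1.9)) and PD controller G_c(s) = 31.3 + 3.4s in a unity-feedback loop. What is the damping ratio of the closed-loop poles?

Forward path: (31.3 + 3.4s)·5.4/(s(s+1.9)). The closed-loop characteristic equation is s² + (1.9 + 5.4·3.4)s + 5.4·31.3 = 0.
That is s² + 20.26s + 169 = 0, so ω_n = 13 rad/s and ζ = 20.26/(2·13) = 0.7792.

ζ = 0.779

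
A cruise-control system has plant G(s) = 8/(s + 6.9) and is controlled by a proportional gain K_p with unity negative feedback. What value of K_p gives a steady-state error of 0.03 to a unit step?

Steady-state error for a unit step on this type-0 loop is 1/(1 + K_p·G(0)).
G(0) = 1.159. Require 1/(1 + K_p·1.159) = 0.03, so 1 + 1.159·K_p = 33.33.
K_p = (33.33 − 1)/1.159 = 27.9.

K_p = 27.9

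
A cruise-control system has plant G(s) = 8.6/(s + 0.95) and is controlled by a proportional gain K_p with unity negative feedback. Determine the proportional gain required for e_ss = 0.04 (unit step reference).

Steady-state error for a unit step on this type-0 loop is 1/(1 + K_p·G(0)).
G(0) = 9.053. Require 1/(1 + K_p·9.053) = 0.04, so 1 + 9.053·K_p = 25.
K_p = (25 − 1)/9.053 = 2.65.

K_p = 2.65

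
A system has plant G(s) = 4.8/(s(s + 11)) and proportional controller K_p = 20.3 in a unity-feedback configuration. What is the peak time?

T_p = 0.383 s

From 1 + K_pG(s) = 0: s² + 11s + 97.44 = 0 ⇒ ω_n = 9.871, ζ = 0.5572.
Damped frequency ω_d = ω_n√(1−ζ²) = 8.197 rad/s, so peak time T_p = π/ω_d = 0.383 s.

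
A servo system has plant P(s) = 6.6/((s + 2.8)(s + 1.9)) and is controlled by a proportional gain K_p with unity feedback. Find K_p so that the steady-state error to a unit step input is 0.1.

K_p = 7.25

The loop is type 0, so e_ss(step) = 1/(1 + K_pos) with K_pos = K_p·P(0).
P(0) = 1.241. Require 1/(1 + K_p·1.241) = 0.1, so 1 + 1.241·K_p = 10.
K_p = (10 − 1)/1.241 = 7.25.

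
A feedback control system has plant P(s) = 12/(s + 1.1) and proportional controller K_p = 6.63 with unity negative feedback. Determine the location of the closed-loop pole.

s = -80.66

Closed-loop transfer function: T(s) = K_p·P(s)/(1 + K_p·P(s)) = 79.56/(s + 1.1 + 79.56) = 79.56/(s + 80.66).
The closed-loop pole is at s = −80.66.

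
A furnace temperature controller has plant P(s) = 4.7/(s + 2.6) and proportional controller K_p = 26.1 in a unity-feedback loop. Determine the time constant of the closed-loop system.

τ = 0.00798 s

Closed-loop transfer function: T(s) = K_p·P(s)/(1 + K_p·P(s)) = 122.7/(s + 2.6 + 122.7) = 122.7/(s + 125.3).
Time constant τ = 1/125.3 = 0.00798 s.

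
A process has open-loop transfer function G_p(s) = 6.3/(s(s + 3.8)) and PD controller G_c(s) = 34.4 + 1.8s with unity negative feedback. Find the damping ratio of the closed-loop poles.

Forward path: (34.4 + 1.8s)·6.3/(s(s+3.8)). The closed-loop characteristic equation is s² + (3.8 + 6.3·1.8)s + 6.3·34.4 = 0.
That is s² + 15.14s + 216.7 = 0, so ω_n = 14.72 rad/s and ζ = 15.14/(2·14.72) = 0.5142.

ζ = 0.514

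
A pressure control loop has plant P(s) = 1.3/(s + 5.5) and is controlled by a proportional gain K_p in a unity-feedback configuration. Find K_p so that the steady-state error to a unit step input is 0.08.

K_p = 48.7

Steady-state error for a unit step on this type-0 loop is 1/(1 + K_p·P(0)).
P(0) = 0.2364. Require 1/(1 + K_p·0.2364) = 0.08, so 1 + 0.2364·K_p = 12.5.
K_p = (12.5 − 1)/0.2364 = 48.7.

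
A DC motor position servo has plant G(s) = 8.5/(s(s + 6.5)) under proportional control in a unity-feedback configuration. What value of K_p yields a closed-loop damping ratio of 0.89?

K_p = 1.57

Closed-loop characteristic equation: s² + 6.5s + K_p·8.5 = 0.
So ω_n = √(8.5K_p) and 2ζω_n = 6.5, giving ζ = 6.5/(2√(8.5K_p)).
Setting ζ = 0.89: √(8.5K_p) = 6.5/(2·0.89) = 3.652, so K_p = 13.33/8.5 = 1.57.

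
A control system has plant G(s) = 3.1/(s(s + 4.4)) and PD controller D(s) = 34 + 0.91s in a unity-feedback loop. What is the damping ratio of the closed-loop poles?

ζ = 0.352

Forward path: (34 + 0.91s)·3.1/(s(s+4.4)). The closed-loop characteristic equation is s² + (4.4 + 3.1·0.91)s + 3.1·34 = 0.
That is s² + 7.221s + 105.4 = 0, so ω_n = 10.27 rad/s and ζ = 7.221/(2·10.27) = 0.3517.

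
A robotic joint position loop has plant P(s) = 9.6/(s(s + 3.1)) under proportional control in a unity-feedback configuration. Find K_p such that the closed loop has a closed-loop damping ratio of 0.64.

K_p = 0.611

Closed-loop characteristic equation: s² + 3.1s + K_p·9.6 = 0.
So ω_n = √(9.6K_p) and 2ζω_n = 3.1, giving ζ = 3.1/(2√(9.6K_p)).
Setting ζ = 0.64: √(9.6K_p) = 3.1/(2·0.64) = 2.422, so K_p = 5.865/9.6 = 0.611.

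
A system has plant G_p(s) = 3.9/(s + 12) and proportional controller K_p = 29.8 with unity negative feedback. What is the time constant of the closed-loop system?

Closed-loop transfer function: T(s) = K_p·G_p(s)/(1 + K_p·G_p(s)) = 116.2/(s + 12 + 116.2) = 116.2/(s + 128.2).
Time constant τ = 1/128.2 = 0.0078 s.

τ = 0.0078 s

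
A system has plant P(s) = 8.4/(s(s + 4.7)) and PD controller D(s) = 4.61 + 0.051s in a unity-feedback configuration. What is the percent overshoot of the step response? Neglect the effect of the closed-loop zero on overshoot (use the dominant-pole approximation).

24.2%

Forward path: (4.61 + 0.051s)·8.4/(s(s+4.7)). The closed-loop characteristic equation is s² + (4.7 + 8.4·0.051)s + 8.4·4.61 = 0.
That is s² + 5.128s + 38.72 = 0, so ω_n = 6.223 rad/s and ζ = 5.128/(2·6.223) = 0.4121.
%OS = 100·exp(−πζ/√(1−ζ²)) = 24.2%.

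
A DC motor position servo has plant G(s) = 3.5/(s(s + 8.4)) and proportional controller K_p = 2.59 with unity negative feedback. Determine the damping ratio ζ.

1 + K_p·G(s) = 0 gives s² + 8.4s + 9.065 = 0.
So ω_n² = 9.065 ⇒ ω_n = 3.011 rad/s, and ζ = 8.4/(2ω_n) = 1.39.

ζ = 1.39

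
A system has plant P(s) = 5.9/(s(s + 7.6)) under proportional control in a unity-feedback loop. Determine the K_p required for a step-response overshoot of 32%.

From %OS = 100·exp(−πζ/√(1−ζ²)) = 32%, ζ = −ln(0.32)/√(π²+ln²(0.32)) = 0.341.
Characteristic equation s² + 7.6s + 5.9K_p = 0 gives ζ = 7.6/(2√(5.9K_p)).
Setting ζ = 0.341: √(5.9K_p) = 7.6/(2·0.341) = 11.15, so K_p = 124.2/5.9 = 21.1.

K_p = 21.1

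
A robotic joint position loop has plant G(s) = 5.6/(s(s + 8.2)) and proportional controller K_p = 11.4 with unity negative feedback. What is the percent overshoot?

15.3%

The closed-loop denominator s² + 8.2s + 63.84 gives ω_n = √63.84 = 7.99 and ζ = 8.2/(2ω_n) = 0.5131.
%OS = 100·exp(−πζ/√(1−ζ²)) = 100·exp(−π·0.5131/√0.7367) = 15.3%.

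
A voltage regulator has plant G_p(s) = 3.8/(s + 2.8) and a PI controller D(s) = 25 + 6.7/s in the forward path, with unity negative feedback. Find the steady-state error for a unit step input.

0

The open loop D(s)G_p(s) has a pole at the origin (type 1), so the static position error constant is infinite and e_ss = 1/(1+∞) = 0.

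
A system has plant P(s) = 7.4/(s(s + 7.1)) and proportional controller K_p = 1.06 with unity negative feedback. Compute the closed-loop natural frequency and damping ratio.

ω_n = 2.8 rad/s, ζ = 1.27

1 + K_p·P(s) = 0 gives s² + 7.1s + 7.844 = 0.
So ω_n² = 7.844 ⇒ ω_n = 2.801 rad/s, and ζ = 7.1/(2ω_n) = 1.27.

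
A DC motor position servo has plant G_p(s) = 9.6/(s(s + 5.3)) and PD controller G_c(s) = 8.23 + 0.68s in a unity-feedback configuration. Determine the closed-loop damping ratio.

Forward path: (8.23 + 0.68s)·9.6/(s(s+5.3)). The closed-loop characteristic equation is s² + (5.3 + 9.6·0.68)s + 9.6·8.23 = 0.
That is s² + 11.83s + 79.01 = 0, so ω_n = 8.889 rad/s and ζ = 11.83/(2·8.889) = 0.6653.

ζ = 0.665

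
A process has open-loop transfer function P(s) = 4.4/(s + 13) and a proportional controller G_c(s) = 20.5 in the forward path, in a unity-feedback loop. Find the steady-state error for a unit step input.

0.126

The loop is type 0. Static position error constant K_pos = G_c(0)·P(0) = 20.5·0.3385 = 6.938.
Steady-state error to a unit step: e_ss = 1/(1+K_pos) = 1/7.938 = 0.126.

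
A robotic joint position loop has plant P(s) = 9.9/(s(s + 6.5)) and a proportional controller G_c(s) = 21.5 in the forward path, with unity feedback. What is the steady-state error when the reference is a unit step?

The open loop G_c(s)P(s) has a pole at the origin (type 1), so the static position error constant is infinite and e_ss = 1/(1+∞) = 0.

0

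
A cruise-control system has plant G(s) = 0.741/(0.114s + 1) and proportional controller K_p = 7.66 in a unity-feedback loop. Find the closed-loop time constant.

τ = 0.0171 s

Closed loop: T(s) = K_p·G/(1+K_p·G) = 5.676/(0.114s + 1 + 5.676), with pole at s = −(1 + 5.676)/0.114 = −58.56.
Closed-loop time constant τ = 1/58.56 = 0.0171 s.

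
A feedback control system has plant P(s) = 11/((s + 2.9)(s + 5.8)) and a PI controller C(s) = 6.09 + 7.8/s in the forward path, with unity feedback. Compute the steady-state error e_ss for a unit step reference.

0

The open loop C(s)P(s) has a pole at the origin (type 1), so the static position error constant is infinite and e_ss = 1/(1+∞) = 0.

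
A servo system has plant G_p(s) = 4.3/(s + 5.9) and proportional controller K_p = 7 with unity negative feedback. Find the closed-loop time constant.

τ = 0.0278 s

Closed-loop transfer function: T(s) = K_p·G_p(s)/(1 + K_p·G_p(s)) = 30.1/(s + 5.9 + 30.1) = 30.1/(s + 36).
Time constant τ = 1/36 = 0.0278 s.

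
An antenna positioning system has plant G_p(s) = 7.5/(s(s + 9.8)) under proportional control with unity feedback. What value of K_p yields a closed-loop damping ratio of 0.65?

Closed-loop characteristic equation: s² + 9.8s + K_p·7.5 = 0.
So ω_n = √(7.5K_p) and 2ζω_n = 9.8, giving ζ = 9.8/(2√(7.5K_p)).
Setting ζ = 0.65: √(7.5K_p) = 9.8/(2·0.65) = 7.538, so K_p = 56.83/7.5 = 7.58.

K_p = 7.58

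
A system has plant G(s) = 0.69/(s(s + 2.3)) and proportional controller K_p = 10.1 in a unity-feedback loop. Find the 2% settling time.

T_s ≈ 3.48 s

Closed-loop characteristic equation: s² + 2.3s + 6.969 = 0, so ω_n = 2.64 rad/s and ζ = 2.3/(2·2.64) = 0.4356.
2% settling time T_s ≈ 4/(ζω_n) = 4/1.15 = 3.48 s.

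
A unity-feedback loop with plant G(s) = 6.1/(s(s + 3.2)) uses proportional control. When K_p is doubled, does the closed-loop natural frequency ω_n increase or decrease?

increase

ω_n = √(6.1·K_p), which grows with K_p.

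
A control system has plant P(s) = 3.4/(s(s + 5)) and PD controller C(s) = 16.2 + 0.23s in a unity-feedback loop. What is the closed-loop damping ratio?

Forward path: (16.2 + 0.23s)·3.4/(s(s+5)). The closed-loop characteristic equation is s² + (5 + 3.4·0.23)s + 3.4·16.2 = 0.
That is s² + 5.782s + 55.08 = 0, so ω_n = 7.422 rad/s and ζ = 5.782/(2·7.422) = 0.3895.

ζ = 0.39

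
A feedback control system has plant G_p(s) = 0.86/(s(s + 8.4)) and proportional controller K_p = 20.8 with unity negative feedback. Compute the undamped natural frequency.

ω_n = 4.23 rad/s

The closed-loop denominator is s(s+8.4) + 20.8·0.86 = s² + 8.4s + 17.89.
Matching s² + 2ζω_n s + ω_n²: ω_n = √17.89 = 4.229 rad/s and 2ζω_n = 8.4, so ζ = 8.4/(2·4.229) = 0.993.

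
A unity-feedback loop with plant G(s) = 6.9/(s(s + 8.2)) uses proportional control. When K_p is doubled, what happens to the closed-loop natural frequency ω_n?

increase

ω_n = √(6.9·K_p), which grows with K_p.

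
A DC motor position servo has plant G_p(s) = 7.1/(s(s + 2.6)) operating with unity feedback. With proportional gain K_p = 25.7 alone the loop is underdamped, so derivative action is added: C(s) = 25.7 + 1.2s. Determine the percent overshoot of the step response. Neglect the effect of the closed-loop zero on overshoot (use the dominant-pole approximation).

Forward path: (25.7 + 1.2s)·7.1/(s(s+2.6)). The closed-loop characteristic equation is s² + (2.6 + 7.1·1.2)s + 7.1·25.7 = 0.
That is s² + 11.12s + 182.5 = 0, so ω_n = 13.51 rad/s and ζ = 11.12/(2·13.51) = 0.4116.
%OS = 100·exp(−πζ/√(1−ζ²)) = 24.2%.

24.2%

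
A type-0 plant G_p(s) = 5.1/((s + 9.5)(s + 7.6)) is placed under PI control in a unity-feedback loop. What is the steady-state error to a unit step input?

0

The PI controller's integrator makes the forward path type 1, so e_ss to a step is zero.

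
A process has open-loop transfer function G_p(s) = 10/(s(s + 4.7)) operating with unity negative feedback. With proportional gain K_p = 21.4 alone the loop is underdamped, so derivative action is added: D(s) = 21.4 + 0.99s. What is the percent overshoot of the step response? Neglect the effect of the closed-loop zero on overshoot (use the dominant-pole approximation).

16.4%

Forward path: (21.4 + 0.99s)·10/(s(s+4.7)). The closed-loop characteristic equation is s² + (4.7 + 10·0.99)s + 10·21.4 = 0.
That is s² + 14.6s + 214 = 0, so ω_n = 14.63 rad/s and ζ = 14.6/(2·14.63) = 0.499.
%OS = 100·exp(−πζ/√(1−ζ²)) = 16.4%.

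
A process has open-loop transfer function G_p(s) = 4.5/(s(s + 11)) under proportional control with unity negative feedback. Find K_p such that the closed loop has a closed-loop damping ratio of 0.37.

K_p = 49.1

Closed-loop characteristic equation: s² + 11s + K_p·4.5 = 0.
So ω_n = √(4.5K_p) and 2ζω_n = 11, giving ζ = 11/(2√(4.5K_p)).
Setting ζ = 0.37: √(4.5K_p) = 11/(2·0.37) = 14.86, so K_p = 221/4.5 = 49.1.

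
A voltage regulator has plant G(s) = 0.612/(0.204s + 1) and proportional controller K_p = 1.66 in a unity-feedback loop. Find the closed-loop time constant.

Closed loop: T(s) = K_p·G/(1+K_p·G) = 1.016/(0.204s + 1 + 1.016), with pole at s = −(1 + 1.016)/0.204 = −9.882.
Closed-loop time constant τ = 1/9.882 = 0.101 s.

τ = 0.101 s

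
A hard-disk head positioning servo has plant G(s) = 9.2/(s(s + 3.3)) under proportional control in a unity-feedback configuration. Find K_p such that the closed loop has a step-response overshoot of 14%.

K_p = 1.05

From %OS = 100·exp(−πζ/√(1−ζ²)) = 14%, ζ = −ln(0.14)/√(π²+ln²(0.14)) = 0.5305.
Characteristic equation s² + 3.3s + 9.2K_p = 0 gives ζ = 3.3/(2√(9.2K_p)).
Setting ζ = 0.5305: √(9.2K_p) = 3.3/(2·0.5305) = 3.11, so K_p = 9.674/9.2 = 1.05.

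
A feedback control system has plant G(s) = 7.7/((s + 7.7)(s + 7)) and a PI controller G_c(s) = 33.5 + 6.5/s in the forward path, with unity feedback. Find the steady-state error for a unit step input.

0

The open loop G_c(s)G(s) has a pole at the origin (type 1), so the static position error constant is infinite and e_ss = 1/(1+∞) = 0.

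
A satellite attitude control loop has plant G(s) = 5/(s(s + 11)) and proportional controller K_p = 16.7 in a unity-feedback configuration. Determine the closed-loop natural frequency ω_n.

1 + K_p·G(s) = 0 gives s² + 11s + 83.5 = 0.
Matching s² + 2ζω_n s + ω_n²: ω_n = √83.5 = 9.138 rad/s and 2ζω_n = 11, so ζ = 11/(2·9.138) = 0.602.

ω_n = 9.14 rad/s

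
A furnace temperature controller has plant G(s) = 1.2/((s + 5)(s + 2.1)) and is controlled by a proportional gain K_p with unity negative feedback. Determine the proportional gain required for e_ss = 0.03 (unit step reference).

Steady-state error for a unit step on this type-0 loop is 1/(1 + K_p·G(0)).
G(0) = 0.1143. Require 1/(1 + K_p·0.1143) = 0.03, so 1 + 0.1143·K_p = 33.33.
K_p = (33.33 − 1)/0.1143 = 283.

K_p = 283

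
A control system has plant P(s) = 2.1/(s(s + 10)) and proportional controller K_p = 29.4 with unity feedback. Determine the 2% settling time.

T_s ≈ 0.8 s

The closed-loop denominator s² + 10s + 61.74 gives ω_n = √61.74 = 7.857 and ζ = 10/(2ω_n) = 0.6363.
2% settling time T_s ≈ 4/(ζω_n) = 4/5 = 0.8 s.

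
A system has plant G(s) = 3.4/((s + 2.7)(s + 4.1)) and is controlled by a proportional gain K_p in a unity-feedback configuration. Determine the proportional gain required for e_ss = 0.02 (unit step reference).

K_p = 160

For a type-0 loop with proportional control, e_ss = 1/(1 + K_p·G(0)).
G(0) = 0.3071. Require 1/(1 + K_p·0.3071) = 0.02, so 1 + 0.3071·K_p = 50.
K_p = (50 − 1)/0.3071 = 160.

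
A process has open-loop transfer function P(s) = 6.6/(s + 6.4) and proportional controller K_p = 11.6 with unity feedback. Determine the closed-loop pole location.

s = -82.96

Closed-loop transfer function: T(s) = K_p·P(s)/(1 + K_p·P(s)) = 76.56/(s + 6.4 + 76.56) = 76.56/(s + 82.96).
The closed-loop pole is at s = −82.96.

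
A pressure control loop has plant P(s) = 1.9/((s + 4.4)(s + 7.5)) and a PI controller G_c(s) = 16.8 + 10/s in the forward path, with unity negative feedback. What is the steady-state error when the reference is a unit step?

The open loop G_c(s)P(s) has a pole at the origin (type 1), so the static position error constant is infinite and e_ss = 1/(1+∞) = 0.

0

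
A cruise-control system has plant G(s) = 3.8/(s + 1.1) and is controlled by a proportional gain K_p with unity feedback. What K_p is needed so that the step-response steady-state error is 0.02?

Steady-state error for a unit step on this type-0 loop is 1/(1 + K_p·G(0)).
G(0) = 3.455. Require 1/(1 + K_p·3.455) = 0.02, so 1 + 3.455·K_p = 50.
K_p = (50 − 1)/3.455 = 14.2.

K_p = 14.2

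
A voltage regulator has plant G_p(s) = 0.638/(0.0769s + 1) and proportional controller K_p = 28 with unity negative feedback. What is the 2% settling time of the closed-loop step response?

Closed loop: T(s) = K_p·G_p/(1+K_p·G_p) = 17.86/(0.0769s + 1 + 17.86), with pole at s = −(1 + 17.86)/0.0769 = −245.3.
τ = 1/245.3 = 0.004077 s, so 2% settling time ≈ 4τ = 0.0163 s.

T_s ≈ 0.0163 s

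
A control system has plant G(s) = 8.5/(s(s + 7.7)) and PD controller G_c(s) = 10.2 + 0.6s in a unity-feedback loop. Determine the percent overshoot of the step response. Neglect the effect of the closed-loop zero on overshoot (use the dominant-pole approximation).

Forward path: (10.2 + 0.6s)·8.5/(s(s+7.7)). The closed-loop characteristic equation is s² + (7.7 + 8.5·0.6)s + 8.5·10.2 = 0.
That is s² + 12.8s + 86.7 = 0, so ω_n = 9.311 rad/s and ζ = 12.8/(2·9.311) = 0.6873.
%OS = 100·exp(−πζ/√(1−ζ²)) = 5.12%.

5.12%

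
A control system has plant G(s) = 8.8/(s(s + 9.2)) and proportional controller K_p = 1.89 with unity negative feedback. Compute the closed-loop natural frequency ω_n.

ω_n = 4.08 rad/s

The closed-loop denominator is s(s+9.2) + 1.89·8.8 = s² + 9.2s + 16.63.
So ω_n² = 16.63 ⇒ ω_n = 4.078 rad/s, and ζ = 9.2/(2ω_n) = 1.13.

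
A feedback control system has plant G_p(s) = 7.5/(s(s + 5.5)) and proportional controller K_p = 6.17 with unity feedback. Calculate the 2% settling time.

T_s ≈ 1.45 s

The closed-loop denominator s² + 5.5s + 46.27 gives ω_n = √46.27 = 6.803 and ζ = 5.5/(2ω_n) = 0.4043.
2% settling time T_s ≈ 4/(ζω_n) = 4/2.75 = 1.45 s.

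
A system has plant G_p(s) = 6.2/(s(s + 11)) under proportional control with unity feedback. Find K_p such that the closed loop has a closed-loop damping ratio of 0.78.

Closed-loop characteristic equation: s² + 11s + K_p·6.2 = 0.
So ω_n = √(6.2K_p) and 2ζω_n = 11, giving ζ = 11/(2√(6.2K_p)).
Setting ζ = 0.78: √(6.2K_p) = 11/(2·0.78) = 7.051, so K_p = 49.72/6.2 = 8.02.

K_p = 8.02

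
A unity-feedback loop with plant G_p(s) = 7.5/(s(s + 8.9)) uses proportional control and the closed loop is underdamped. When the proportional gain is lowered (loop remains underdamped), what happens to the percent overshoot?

decrease

ζ = 8.9/(2√(7.5K_p)) rises as K_p falls; higher damping means less overshoot.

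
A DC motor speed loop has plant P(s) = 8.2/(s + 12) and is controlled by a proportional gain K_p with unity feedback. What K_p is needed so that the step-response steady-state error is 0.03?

K_p = 47.3

The loop is type 0, so e_ss(step) = 1/(1 + K_pos) with K_pos = K_p·P(0).
P(0) = 0.6833. Require 1/(1 + K_p·0.6833) = 0.03, so 1 + 0.6833·K_p = 33.33.
K_p = (33.33 − 1)/0.6833 = 47.3.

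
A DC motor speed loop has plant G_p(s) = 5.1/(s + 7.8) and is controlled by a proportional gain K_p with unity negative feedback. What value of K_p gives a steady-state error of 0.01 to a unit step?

K_p = 151

For a type-0 loop with proportional control, e_ss = 1/(1 + K_p·G_p(0)).
G_p(0) = 0.6538. Require 1/(1 + K_p·0.6538) = 0.01, so 1 + 0.6538·K_p = 100.
K_p = (100 − 1)/0.6538 = 151.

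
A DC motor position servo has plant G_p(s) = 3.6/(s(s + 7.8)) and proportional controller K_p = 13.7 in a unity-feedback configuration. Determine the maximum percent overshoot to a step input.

The closed-loop denominator s² + 7.8s + 49.32 gives ω_n = √49.32 = 7.023 and ζ = 7.8/(2ω_n) = 0.5553.
%OS = 100·exp(−πζ/√(1−ζ²)) = 100·exp(−π·0.5553/√0.6916) = 12.3%.

12.3%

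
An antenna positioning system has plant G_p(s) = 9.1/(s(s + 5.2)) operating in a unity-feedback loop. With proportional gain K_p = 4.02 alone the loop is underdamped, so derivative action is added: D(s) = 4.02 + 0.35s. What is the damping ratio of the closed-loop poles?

ζ = 0.693

Forward path: (4.02 + 0.35s)·9.1/(s(s+5.2)). The closed-loop characteristic equation is s² + (5.2 + 9.1·0.35)s + 9.1·4.02 = 0.
That is s² + 8.385s + 36.58 = 0, so ω_n = 6.048 rad/s and ζ = 8.385/(2·6.048) = 0.6932.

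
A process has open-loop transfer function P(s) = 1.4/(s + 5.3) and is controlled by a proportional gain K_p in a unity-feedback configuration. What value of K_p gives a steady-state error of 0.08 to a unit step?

The loop is type 0, so e_ss(step) = 1/(1 + K_pos) with K_pos = K_p·P(0).
P(0) = 0.2642. Require 1/(1 + K_p·0.2642) = 0.08, so 1 + 0.2642·K_p = 12.5.
K_p = (12.5 − 1)/0.2642 = 43.5.

K_p = 43.5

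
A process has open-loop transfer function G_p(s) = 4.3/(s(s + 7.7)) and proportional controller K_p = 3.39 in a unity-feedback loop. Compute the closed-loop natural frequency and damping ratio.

1 + K_p·G_p(s) = 0 gives s² + 7.7s + 14.58 = 0.
Matching s² + 2ζω_n s + ω_n²: ω_n = √14.58 = 3.818 rad/s and 2ζω_n = 7.7, so ζ = 7.7/(2·3.818) = 1.01.

ω_n = 3.82 rad/s, ζ = 1.01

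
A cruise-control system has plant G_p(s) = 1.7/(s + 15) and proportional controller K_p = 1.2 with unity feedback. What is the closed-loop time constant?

τ = 0.0587 s

Closed-loop transfer function: T(s) = K_p·G_p(s)/(1 + K_p·G_p(s)) = 2.04/(s + 15 + 2.04) = 2.04/(s + 17.04).
Time constant τ = 1/17.04 = 0.0587 s.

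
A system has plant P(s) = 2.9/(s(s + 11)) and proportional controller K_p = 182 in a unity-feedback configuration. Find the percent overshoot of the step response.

From 1 + K_pP(s) = 0: s² + 11s + 527.8 = 0 ⇒ ω_n = 22.97, ζ = 0.2394.
%OS = 100·exp(−πζ/√(1−ζ²)) = 100·exp(−π·0.2394/√0.9427) = 46.1%.

46.1%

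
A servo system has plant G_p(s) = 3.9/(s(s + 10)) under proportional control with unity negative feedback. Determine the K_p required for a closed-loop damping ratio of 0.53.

K_p = 22.8

Closed-loop characteristic equation: s² + 10s + K_p·3.9 = 0.
So ω_n = √(3.9K_p) and 2ζω_n = 10, giving ζ = 10/(2√(3.9K_p)).
Setting ζ = 0.53: √(3.9K_p) = 10/(2·0.53) = 9.434, so K_p = 89/3.9 = 22.8.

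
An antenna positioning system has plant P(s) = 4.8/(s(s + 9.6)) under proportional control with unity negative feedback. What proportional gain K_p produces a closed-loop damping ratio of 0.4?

Closed-loop characteristic equation: s² + 9.6s + K_p·4.8 = 0.
So ω_n = √(4.8K_p) and 2ζω_n = 9.6, giving ζ = 9.6/(2√(4.8K_p)).
Setting ζ = 0.4: √(4.8K_p) = 9.6/(2·0.4) = 12, so K_p = 144/4.8 = 30.

K_p = 30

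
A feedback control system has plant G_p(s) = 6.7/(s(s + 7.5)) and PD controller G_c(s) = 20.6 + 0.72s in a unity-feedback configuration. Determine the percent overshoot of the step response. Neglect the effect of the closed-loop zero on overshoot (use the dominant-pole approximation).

14.4%

Forward path: (20.6 + 0.72s)·6.7/(s(s+7.5)). The closed-loop characteristic equation is s² + (7.5 + 6.7·0.72)s + 6.7·20.6 = 0.
That is s² + 12.32s + 138 = 0, so ω_n = 11.75 rad/s and ζ = 12.32/(2·11.75) = 0.5245.
%OS = 100·exp(−πζ/√(1−ζ²)) = 14.4%.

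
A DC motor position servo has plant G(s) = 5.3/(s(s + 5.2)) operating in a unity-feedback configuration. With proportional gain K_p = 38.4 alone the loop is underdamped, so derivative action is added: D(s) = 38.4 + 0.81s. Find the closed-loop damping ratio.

Forward path: (38.4 + 0.81s)·5.3/(s(s+5.2)). The closed-loop characteristic equation is s² + (5.2 + 5.3·0.81)s + 5.3·38.4 = 0.
That is s² + 9.493s + 203.5 = 0, so ω_n = 14.27 rad/s and ζ = 9.493/(2·14.27) = 0.3327.

ζ = 0.333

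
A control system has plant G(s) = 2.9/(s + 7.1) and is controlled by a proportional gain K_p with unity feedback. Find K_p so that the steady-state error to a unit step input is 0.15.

K_p = 13.9

For a type-0 loop with proportional control, e_ss = 1/(1 + K_p·G(0)).
G(0) = 0.4085. Require 1/(1 + K_p·0.4085) = 0.15, so 1 + 0.4085·K_p = 6.667.
K_p = (6.667 − 1)/0.4085 = 13.9.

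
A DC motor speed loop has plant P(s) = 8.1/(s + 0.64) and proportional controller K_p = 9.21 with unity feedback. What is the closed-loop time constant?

Closed-loop transfer function: T(s) = K_p·P(s)/(1 + K_p·P(s)) = 74.6/(s + 0.64 + 74.6) = 74.6/(s + 75.24).
Time constant τ = 1/75.24 = 0.0133 s.

τ = 0.0133 s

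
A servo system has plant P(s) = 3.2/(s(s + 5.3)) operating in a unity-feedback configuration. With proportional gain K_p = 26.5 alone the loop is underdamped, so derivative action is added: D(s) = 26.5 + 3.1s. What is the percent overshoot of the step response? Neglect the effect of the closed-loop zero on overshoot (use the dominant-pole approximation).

Forward path: (26.5 + 3.1s)·3.2/(s(s+5.3)). The closed-loop characteristic equation is s² + (5.3 + 3.2·3.1)s + 3.2·26.5 = 0.
That is s² + 15.22s + 84.8 = 0, so ω_n = 9.209 rad/s and ζ = 15.22/(2·9.209) = 0.8264.
%OS = 100·exp(−πζ/√(1−ζ²)) = 0.995%.

0.995%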